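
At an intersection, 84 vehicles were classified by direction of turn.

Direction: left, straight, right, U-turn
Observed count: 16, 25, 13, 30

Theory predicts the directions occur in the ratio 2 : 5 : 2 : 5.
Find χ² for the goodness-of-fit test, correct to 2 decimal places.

Ratio total = 14. Expected counts: 84×2/14 = 12, 84×5/14 = 30, 84×2/14 = 12, 84×5/14 = 30.
χ² = (16−12)²/12 + (25−30)²/30 + (13−12)²/12 + (30−30)²/30
   = 1.333 + 0.833 + 0.083 + 0.000
Sum = 2.25

2.25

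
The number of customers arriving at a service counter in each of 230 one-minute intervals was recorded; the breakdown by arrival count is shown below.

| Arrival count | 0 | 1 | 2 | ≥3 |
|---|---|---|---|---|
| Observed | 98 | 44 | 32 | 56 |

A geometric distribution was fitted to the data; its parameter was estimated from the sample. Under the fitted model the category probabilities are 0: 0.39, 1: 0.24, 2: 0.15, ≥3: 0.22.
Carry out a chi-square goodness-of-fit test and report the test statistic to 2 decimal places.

3.80

Expected counts E_i = n·p_i: 230×0.39 = 89.7, 230×0.24 = 55.2, 230×0.15 = 34.5, 230×0.22 = 50.6.
χ² = (98−89.7)²/89.7 + (44−55.2)²/55.2 + (32−34.5)²/34.5 + (56−50.6)²/50.6
   = 0.768 + 2.272 + 0.181 + 0.576
Sum = 3.80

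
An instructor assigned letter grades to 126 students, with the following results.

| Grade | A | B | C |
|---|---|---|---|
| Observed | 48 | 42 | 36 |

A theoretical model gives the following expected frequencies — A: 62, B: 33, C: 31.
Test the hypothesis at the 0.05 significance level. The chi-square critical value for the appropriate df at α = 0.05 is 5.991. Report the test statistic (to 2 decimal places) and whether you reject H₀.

A: (48 − 62)²/62 = 196/62 = 3.161
B: (42 − 33)²/33 = 81/33 = 2.455
C: (36 − 31)²/31 = 25/31 = 0.806
Sum = 6.42
df = 2. Since 6.42 > 5.991, we reject H₀.

6.42; reject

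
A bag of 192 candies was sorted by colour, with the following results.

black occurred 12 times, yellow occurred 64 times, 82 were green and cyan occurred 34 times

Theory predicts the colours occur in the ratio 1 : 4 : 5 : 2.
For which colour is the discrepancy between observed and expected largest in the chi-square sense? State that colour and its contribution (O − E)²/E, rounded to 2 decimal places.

Ratio total = 12. Expected counts: 192×1/12 = 16, 192×4/12 = 64, 192×5/12 = 80, 192×2/12 = 32.
χ² = (12−16)²/16 + (64−64)²/64 + (82−80)²/80 + (34−32)²/32
   = 1.000 + 0.000 + 0.050 + 0.125
The largest term is for black: 1.00.

black, 1.00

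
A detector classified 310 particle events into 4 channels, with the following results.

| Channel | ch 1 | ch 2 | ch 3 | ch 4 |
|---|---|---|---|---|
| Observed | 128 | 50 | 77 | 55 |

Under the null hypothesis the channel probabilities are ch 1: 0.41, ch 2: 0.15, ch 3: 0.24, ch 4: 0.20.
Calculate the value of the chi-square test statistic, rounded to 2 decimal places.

Expected counts E_i = n·p_i: 310×0.41 = 127.1, 310×0.15 = 46.5, 310×0.24 = 74.4, 310×0.20 = 62.
χ² = (128−127.1)²/127.1 + (50−46.5)²/46.5 + (77−74.4)²/74.4 + (55−62)²/62
   = 0.006 + 0.263 + 0.091 + 0.790
Sum = 1.15

1.15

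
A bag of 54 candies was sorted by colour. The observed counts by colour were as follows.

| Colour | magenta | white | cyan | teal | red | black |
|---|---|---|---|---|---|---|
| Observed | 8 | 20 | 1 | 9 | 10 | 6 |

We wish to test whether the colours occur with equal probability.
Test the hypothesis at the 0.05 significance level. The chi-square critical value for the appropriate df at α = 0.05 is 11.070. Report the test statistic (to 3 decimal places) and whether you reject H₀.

21.778; reject

Expected count for each of the 6 categories: 54/6 = 9.
χ² = (8−9)²/9 + (20−9)²/9 + (1−9)²/9 + (9−9)²/9 + (10−9)²/9 + (6−9)²/9
   = 0.1111 + 13.4444 + 7.1111 + 0.0000 + 0.1111 + 1.0000
Sum = 21.778
df = 5. Since 21.778 > 11.070, we reject H₀.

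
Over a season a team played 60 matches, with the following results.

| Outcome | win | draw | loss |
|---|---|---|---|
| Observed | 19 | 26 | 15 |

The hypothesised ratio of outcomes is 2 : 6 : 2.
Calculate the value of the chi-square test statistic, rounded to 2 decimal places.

7.61

Ratio total = 10. Expected counts: 60×2/10 = 12, 60×6/10 = 36, 60×2/10 = 12.
cat         O        E   (O−E)²/E
win        19       12      4.083
draw       26       36      2.778
loss       15       12      0.750
Sum = 7.61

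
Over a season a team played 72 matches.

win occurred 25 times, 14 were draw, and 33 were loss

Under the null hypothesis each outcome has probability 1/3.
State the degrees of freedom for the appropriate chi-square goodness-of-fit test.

2

There are k = 3 categories and no parameters were estimated from the data, so df = 3 − 1 = 2.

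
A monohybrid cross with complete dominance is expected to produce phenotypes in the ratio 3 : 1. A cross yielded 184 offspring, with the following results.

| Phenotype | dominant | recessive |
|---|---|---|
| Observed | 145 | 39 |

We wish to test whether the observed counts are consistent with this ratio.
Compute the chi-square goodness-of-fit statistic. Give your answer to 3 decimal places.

Ratio total = 4. Expected counts: 184×3/4 = 138, 184×1/4 = 46.
dominant: (145 − 138)²/138 = 49/138 = 0.3551
recessive: (39 − 46)²/46 = 49/46 = 1.0652
Sum = 1.420

1.420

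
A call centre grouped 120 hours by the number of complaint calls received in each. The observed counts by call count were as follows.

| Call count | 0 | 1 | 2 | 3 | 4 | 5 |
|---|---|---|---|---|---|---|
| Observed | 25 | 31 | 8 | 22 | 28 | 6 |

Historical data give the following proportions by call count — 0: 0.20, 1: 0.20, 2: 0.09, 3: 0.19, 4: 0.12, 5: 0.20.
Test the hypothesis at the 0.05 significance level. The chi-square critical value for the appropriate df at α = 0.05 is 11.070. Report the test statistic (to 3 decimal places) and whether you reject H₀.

Expected counts E_i = n·p_i: 120×0.20 = 24, 120×0.20 = 24, 120×0.09 = 10.8, 120×0.19 = 22.8, 120×0.12 = 14.4, 120×0.20 = 24.
0: (25 − 24)²/24 = 1/24 = 0.0417
1: (31 − 24)²/24 = 49/24 = 2.0417
2: (8 − 10.8)²/10.8 = 7.84/10.8 = 0.7259
3: (22 − 22.8)²/22.8 = 0.64/22.8 = 0.0281
4: (28 − 14.4)²/14.4 = 184.96/14.4 = 12.8444
5: (6 − 24)²/24 = 324/24 = 13.5000
Sum = 29.182
df = 5. Since 29.182 > 11.070, we reject H₀.

29.182; reject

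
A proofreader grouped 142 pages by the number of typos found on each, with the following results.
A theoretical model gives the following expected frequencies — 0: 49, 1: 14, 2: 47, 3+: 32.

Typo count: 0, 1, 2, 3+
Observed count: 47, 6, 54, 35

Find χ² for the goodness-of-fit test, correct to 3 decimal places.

0: (47 − 49)²/49 = 4/49 = 0.0816
1: (6 − 14)²/14 = 64/14 = 4.5714
2: (54 − 47)²/47 = 49/47 = 1.0426
3+: (35 − 32)²/32 = 9/32 = 0.2813
Sum = 5.977

5.977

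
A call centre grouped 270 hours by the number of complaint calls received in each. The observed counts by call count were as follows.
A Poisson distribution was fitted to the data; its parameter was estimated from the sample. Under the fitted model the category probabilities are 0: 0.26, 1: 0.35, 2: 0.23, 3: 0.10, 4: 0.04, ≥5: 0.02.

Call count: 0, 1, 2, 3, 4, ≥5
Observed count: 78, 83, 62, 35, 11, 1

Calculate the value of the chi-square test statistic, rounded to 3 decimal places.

Expected counts E_i = n·p_i: 270×0.26 = 70.2, 270×0.35 = 94.5, 270×0.23 = 62.1, 270×0.10 = 27, 270×0.04 = 10.8, 270×0.02 = 5.4.
χ² = (78−70.2)²/70.2 + (83−94.5)²/94.5 + (62−62.1)²/62.1 + (35−27)²/27 + (11−10.8)²/10.8 + (1−5.4)²/5.4
   = 0.8667 + 1.3995 + 0.0002 + 2.3704 + 0.0037 + 3.5852
Sum = 8.226

8.226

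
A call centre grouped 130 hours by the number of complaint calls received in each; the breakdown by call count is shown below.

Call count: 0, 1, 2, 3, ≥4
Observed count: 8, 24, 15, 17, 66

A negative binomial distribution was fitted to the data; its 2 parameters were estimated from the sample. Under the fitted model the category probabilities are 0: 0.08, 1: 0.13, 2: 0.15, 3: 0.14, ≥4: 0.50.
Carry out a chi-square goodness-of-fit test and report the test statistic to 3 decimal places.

Expected counts E_i = n·p_i: 130×0.08 = 10.4, 130×0.13 = 16.9, 130×0.15 = 19.5, 130×0.14 = 18.2, 130×0.50 = 65.
cat         O        E   (O−E)²/E
0           8     10.4     0.5538
1          24     16.9     2.9828
2          15     19.5     1.0385
3          17     18.2     0.0791
≥4         66       65     0.0154
Sum = 4.670

4.670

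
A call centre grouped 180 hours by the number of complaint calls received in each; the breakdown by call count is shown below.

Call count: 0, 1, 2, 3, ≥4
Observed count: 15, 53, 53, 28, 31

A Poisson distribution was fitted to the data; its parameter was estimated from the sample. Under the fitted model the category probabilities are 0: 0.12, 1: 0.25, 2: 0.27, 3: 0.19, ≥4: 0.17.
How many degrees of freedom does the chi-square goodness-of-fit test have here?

There are k = 5 categories and 1 parameter estimated from the data, so df = 5 − 1 − 1 = 3.

3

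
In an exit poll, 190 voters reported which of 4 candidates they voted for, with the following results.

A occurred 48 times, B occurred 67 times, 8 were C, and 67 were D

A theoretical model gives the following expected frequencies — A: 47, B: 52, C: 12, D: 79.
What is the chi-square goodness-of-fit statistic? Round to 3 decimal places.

cat         O        E   (O−E)²/E
A          48       47     0.0213
B          67       52     4.3269
C           8       12     1.3333
D          67       79     1.8228
Sum = 7.504

7.504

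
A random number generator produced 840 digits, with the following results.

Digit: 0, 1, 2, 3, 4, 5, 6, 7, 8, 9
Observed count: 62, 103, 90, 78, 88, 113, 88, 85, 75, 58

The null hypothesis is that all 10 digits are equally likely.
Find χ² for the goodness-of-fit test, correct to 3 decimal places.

30.333

Expected count for each of the 10 categories: 840/10 = 84.
cat         O        E   (O−E)²/E
0          62       84     5.7619
1         103       84     4.2976
2          90       84     0.4286
3          78       84     0.4286
4          88       84     0.1905
5         113       84    10.0119
6          88       84     0.1905
7          85       84     0.0119
8          75       84     0.9643
9          58       84     8.0476
Sum = 30.333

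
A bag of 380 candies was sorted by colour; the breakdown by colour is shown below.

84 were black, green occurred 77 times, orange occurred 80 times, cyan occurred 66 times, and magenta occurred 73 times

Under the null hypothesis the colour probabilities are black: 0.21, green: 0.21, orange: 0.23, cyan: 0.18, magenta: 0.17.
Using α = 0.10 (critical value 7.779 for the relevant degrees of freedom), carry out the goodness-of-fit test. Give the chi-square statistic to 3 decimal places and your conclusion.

Expected counts E_i = n·p_i: 380×0.21 = 79.8, 380×0.21 = 79.8, 380×0.23 = 87.4, 380×0.18 = 68.4, 380×0.17 = 64.6.
χ² = (84−79.8)²/79.8 + (77−79.8)²/79.8 + (80−87.4)²/87.4 + (66−68.4)²/68.4 + (73−64.6)²/64.6
   = 0.2211 + 0.0982 + 0.6265 + 0.0842 + 1.0923
Sum = 2.122
df = 4. Since 2.122 < 7.779, we do not reject H₀.

2.122; do not reject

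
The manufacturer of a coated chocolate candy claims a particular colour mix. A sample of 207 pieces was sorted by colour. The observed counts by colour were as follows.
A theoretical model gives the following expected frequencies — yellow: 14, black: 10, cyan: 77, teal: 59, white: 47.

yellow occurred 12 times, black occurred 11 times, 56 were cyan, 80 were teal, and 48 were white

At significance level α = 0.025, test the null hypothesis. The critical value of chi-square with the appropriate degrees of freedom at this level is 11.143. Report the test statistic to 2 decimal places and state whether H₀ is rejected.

13.61; reject

χ² = (12−14)²/14 + (11−10)²/10 + (56−77)²/77 + (80−59)²/59 + (48−47)²/47
   = 0.286 + 0.100 + 5.727 + 7.475 + 0.021
Sum = 13.61
df = 4. Since 13.61 > 11.143, we reject H₀.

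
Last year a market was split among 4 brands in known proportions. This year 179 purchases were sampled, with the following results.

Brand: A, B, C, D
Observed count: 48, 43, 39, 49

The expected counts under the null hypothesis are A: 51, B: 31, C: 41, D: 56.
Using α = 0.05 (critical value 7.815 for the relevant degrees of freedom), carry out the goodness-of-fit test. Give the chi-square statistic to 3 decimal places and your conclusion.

χ² = (48−51)²/51 + (43−31)²/31 + (39−41)²/41 + (49−56)²/56
   = 0.1765 + 4.6452 + 0.0976 + 0.8750
Sum = 5.794
df = 3. Since 5.794 < 7.815, we do not reject H₀.

5.794; do not reject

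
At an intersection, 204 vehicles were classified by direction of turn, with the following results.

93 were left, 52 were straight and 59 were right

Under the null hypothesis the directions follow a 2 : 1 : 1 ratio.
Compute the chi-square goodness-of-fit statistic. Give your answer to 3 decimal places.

Ratio total = 4. Expected counts: 204×2/4 = 102, 204×1/4 = 51, 204×1/4 = 51.
χ² = (93−102)²/102 + (52−51)²/51 + (59−51)²/51
   = 0.7941 + 0.0196 + 1.2549
Sum = 2.069

2.069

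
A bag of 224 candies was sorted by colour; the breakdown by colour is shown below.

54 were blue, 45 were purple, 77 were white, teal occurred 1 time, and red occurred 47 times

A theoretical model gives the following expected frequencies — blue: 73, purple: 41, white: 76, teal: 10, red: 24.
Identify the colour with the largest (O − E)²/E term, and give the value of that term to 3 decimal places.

red, 22.042

blue: (54 − 73)²/73 = 361/73 = 4.9452
purple: (45 − 41)²/41 = 16/41 = 0.3902
white: (77 − 76)²/76 = 1/76 = 0.0132
teal: (1 − 10)²/10 = 81/10 = 8.1000
red: (47 − 24)²/24 = 529/24 = 22.0417
The largest term is for red: 22.042.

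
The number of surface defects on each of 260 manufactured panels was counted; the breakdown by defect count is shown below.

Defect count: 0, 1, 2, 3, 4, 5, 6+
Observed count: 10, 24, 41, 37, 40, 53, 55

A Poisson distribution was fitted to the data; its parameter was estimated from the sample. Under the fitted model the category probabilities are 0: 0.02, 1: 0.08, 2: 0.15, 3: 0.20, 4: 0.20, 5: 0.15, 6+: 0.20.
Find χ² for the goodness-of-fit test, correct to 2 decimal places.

17.32

Expected counts E_i = n·p_i: 260×0.02 = 5.2, 260×0.08 = 20.8, 260×0.15 = 39, 260×0.20 = 52, 260×0.20 = 52, 260×0.15 = 39, 260×0.20 = 52.
χ² = (10−5.2)²/5.2 + (24−20.8)²/20.8 + (41−39)²/39 + (37−52)²/52 + (40−52)²/52 + (53−39)²/39 + (55−52)²/52
   = 4.431 + 0.492 + 0.103 + 4.327 + 2.769 + 5.026 + 0.173
Sum = 17.32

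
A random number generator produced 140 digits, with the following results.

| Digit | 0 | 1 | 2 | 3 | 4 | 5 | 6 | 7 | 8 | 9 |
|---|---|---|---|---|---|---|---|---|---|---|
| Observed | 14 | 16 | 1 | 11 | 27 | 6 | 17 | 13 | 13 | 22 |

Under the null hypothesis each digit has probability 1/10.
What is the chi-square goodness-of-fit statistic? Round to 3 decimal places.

35.000

Under H₀ each category has probability 1/10, so each expected count is 140/10 = 14.
0: (14 − 14)²/14 = 0/14 = 0.0000
1: (16 − 14)²/14 = 4/14 = 0.2857
2: (1 − 14)²/14 = 169/14 = 12.0714
3: (11 − 14)²/14 = 9/14 = 0.6429
4: (27 − 14)²/14 = 169/14 = 12.0714
5: (6 − 14)²/14 = 64/14 = 4.5714
6: (17 − 14)²/14 = 9/14 = 0.6429
7: (13 − 14)²/14 = 1/14 = 0.0714
8: (13 − 14)²/14 = 1/14 = 0.0714
9: (22 − 14)²/14 = 64/14 = 4.5714
Sum = 35.000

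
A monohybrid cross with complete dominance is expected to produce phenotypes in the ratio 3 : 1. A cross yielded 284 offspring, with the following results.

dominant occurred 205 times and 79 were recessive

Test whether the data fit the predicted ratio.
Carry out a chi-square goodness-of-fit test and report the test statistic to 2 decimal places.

1.20

Ratio total = 4. Expected counts: 284×3/4 = 213, 284×1/4 = 71.
cat            O        E   (O−E)²/E
dominant     205      213      0.300
recessive     79       71      0.901
Sum = 1.20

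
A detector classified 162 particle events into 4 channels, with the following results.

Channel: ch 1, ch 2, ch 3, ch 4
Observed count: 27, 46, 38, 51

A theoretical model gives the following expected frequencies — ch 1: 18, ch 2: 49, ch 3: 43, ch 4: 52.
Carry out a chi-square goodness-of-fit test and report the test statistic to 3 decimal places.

χ² = (27−18)²/18 + (46−49)²/49 + (38−43)²/43 + (51−52)²/52
   = 4.5000 + 0.1837 + 0.5814 + 0.0192
Sum = 5.284

5.284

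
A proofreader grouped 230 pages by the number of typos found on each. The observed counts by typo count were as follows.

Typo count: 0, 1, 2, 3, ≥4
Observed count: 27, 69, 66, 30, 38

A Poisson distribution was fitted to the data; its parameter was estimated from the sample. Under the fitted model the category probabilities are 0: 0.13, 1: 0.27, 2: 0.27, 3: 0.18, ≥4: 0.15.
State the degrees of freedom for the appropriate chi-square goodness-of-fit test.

There are k = 5 categories and 1 parameter estimated from the data, so df = 5 − 1 − 1 = 3.

3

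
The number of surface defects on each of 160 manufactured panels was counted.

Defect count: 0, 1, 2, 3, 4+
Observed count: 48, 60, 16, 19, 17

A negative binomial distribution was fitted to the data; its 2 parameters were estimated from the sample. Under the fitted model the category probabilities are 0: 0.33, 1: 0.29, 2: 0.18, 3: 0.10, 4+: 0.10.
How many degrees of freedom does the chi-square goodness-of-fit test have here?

2

There are k = 5 categories and 2 parameters estimated from the data, so df = 5 − 1 − 2 = 2.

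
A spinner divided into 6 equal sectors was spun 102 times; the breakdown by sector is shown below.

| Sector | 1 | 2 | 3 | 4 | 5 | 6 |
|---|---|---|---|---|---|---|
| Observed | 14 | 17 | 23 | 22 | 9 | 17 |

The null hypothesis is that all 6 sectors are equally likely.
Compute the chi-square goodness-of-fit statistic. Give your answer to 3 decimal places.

Expected count for each of the 6 categories: 102/6 = 17.
χ² = (14−17)²/17 + (17−17)²/17 + (23−17)²/17 + (22−17)²/17 + (9−17)²/17 + (17−17)²/17
   = 0.5294 + 0.0000 + 2.1176 + 1.4706 + 3.7647 + 0.0000
Sum = 7.882

7.882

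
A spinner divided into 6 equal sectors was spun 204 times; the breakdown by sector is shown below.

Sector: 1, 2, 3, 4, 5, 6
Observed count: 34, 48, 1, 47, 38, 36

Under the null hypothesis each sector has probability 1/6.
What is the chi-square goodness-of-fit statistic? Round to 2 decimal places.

43.35

Expected count for each of the 6 categories: 204/6 = 34.
cat         O        E   (O−E)²/E
1          34       34      0.000
2          48       34      5.765
3           1       34     32.029
4          47       34      4.971
5          38       34      0.471
6          36       34      0.118
Sum = 43.35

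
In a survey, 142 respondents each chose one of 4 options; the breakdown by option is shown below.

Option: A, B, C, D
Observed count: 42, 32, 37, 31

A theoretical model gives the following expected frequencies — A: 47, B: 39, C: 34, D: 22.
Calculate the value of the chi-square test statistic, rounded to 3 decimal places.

5.735

χ² = (42−47)²/47 + (32−39)²/39 + (37−34)²/34 + (31−22)²/22
   = 0.5319 + 1.2564 + 0.2647 + 3.6818
Sum = 5.735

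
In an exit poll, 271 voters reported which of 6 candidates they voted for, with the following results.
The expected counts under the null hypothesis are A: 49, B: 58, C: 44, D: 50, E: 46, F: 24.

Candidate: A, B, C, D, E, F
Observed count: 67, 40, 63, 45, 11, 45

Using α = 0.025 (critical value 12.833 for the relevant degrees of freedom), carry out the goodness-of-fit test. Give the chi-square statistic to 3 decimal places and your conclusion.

65.908; reject

A: (67 − 49)²/49 = 324/49 = 6.6122
B: (40 − 58)²/58 = 324/58 = 5.5862
C: (63 − 44)²/44 = 361/44 = 8.2045
D: (45 − 50)²/50 = 25/50 = 0.5000
E: (11 − 46)²/46 = 1225/46 = 26.6304
F: (45 − 24)²/24 = 441/24 = 18.3750
Sum = 65.908
df = 5. Since 65.908 > 12.833, we reject H₀.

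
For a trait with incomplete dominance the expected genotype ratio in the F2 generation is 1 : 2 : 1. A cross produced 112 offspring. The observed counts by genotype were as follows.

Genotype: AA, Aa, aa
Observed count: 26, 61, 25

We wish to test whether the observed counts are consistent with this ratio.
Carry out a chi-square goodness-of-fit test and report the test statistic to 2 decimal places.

Ratio total = 4. Expected counts: 112×1/4 = 28, 112×2/4 = 56, 112×1/4 = 28.
χ² = (26−28)²/28 + (61−56)²/56 + (25−28)²/28
   = 0.143 + 0.446 + 0.321
Sum = 0.91

0.91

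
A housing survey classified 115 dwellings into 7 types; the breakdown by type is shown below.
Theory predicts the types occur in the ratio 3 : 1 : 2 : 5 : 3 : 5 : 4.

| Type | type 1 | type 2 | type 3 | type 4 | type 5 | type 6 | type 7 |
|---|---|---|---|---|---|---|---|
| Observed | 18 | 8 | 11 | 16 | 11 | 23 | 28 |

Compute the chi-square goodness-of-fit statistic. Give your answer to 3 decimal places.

Ratio total = 23. Expected counts: 115×3/23 = 15, 115×1/23 = 5, 115×2/23 = 10, 115×5/23 = 25, 115×3/23 = 15, 115×5/23 = 25, 115×4/23 = 20.
type 1: (18 − 15)²/15 = 9/15 = 0.6000
type 2: (8 − 5)²/5 = 9/5 = 1.8000
type 3: (11 − 10)²/10 = 1/10 = 0.1000
type 4: (16 − 25)²/25 = 81/25 = 3.2400
type 5: (11 − 15)²/15 = 16/15 = 1.0667
type 6: (23 − 25)²/25 = 4/25 = 0.1600
type 7: (28 − 20)²/20 = 64/20 = 3.2000
Sum = 10.167

10.167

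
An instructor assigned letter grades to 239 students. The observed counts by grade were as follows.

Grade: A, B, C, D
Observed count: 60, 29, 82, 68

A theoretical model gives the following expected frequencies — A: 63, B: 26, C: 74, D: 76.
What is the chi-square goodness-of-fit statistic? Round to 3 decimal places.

A: (60 − 63)²/63 = 9/63 = 0.1429
B: (29 − 26)²/26 = 9/26 = 0.3462
C: (82 − 74)²/74 = 64/74 = 0.8649
D: (68 − 76)²/76 = 64/76 = 0.8421
Sum = 2.196

2.196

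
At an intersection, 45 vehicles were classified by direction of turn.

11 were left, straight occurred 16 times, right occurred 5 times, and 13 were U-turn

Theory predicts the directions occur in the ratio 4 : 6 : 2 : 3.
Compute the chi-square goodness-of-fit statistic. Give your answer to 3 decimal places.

2.250

Ratio total = 15. Expected counts: 45×4/15 = 12, 45×6/15 = 18, 45×2/15 = 6, 45×3/15 = 9.
left: (11 − 12)²/12 = 1/12 = 0.0833
straight: (16 − 18)²/18 = 4/18 = 0.2222
right: (5 − 6)²/6 = 1/6 = 0.1667
U-turn: (13 − 9)²/9 = 16/9 = 1.7778
Sum = 2.250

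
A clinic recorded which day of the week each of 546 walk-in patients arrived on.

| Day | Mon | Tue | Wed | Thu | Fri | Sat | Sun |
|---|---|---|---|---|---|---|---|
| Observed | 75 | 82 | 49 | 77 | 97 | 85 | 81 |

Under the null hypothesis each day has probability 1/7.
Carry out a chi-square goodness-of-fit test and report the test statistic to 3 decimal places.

16.487

Under H₀ each category has probability 1/7, so each expected count is 546/7 = 78.
Mon: (75 − 78)²/78 = 9/78 = 0.1154
Tue: (82 − 78)²/78 = 16/78 = 0.2051
Wed: (49 − 78)²/78 = 841/78 = 10.7821
Thu: (77 − 78)²/78 = 1/78 = 0.0128
Fri: (97 − 78)²/78 = 361/78 = 4.6282
Sat: (85 − 78)²/78 = 49/78 = 0.6282
Sun: (81 − 78)²/78 = 9/78 = 0.1154
Sum = 16.487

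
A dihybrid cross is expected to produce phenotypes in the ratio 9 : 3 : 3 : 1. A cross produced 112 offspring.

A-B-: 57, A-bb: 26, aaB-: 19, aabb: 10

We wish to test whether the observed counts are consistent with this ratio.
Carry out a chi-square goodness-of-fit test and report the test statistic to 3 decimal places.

3.238

Ratio total = 16. Expected counts: 112×9/16 = 63, 112×3/16 = 21, 112×3/16 = 21, 112×1/16 = 7.
χ² = (57−63)²/63 + (26−21)²/21 + (19−21)²/21 + (10−7)²/7
   = 0.5714 + 1.1905 + 0.1905 + 1.2857
Sum = 3.238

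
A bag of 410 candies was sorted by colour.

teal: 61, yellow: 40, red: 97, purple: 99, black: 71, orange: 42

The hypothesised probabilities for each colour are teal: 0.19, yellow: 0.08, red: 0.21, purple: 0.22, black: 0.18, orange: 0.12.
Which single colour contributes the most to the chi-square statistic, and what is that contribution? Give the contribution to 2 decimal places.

teal, 3.67

Expected counts E_i = n·p_i: 410×0.19 = 77.9, 410×0.08 = 32.8, 410×0.21 = 86.1, 410×0.22 = 90.2, 410×0.18 = 73.8, 410×0.12 = 49.2.
cat         O        E   (O−E)²/E
teal       61     77.9      3.666
yellow     40     32.8      1.580
red        97     86.1      1.380
purple     99     90.2      0.859
black      71     73.8      0.106
orange     42     49.2      1.054
The largest term is for teal: 3.67.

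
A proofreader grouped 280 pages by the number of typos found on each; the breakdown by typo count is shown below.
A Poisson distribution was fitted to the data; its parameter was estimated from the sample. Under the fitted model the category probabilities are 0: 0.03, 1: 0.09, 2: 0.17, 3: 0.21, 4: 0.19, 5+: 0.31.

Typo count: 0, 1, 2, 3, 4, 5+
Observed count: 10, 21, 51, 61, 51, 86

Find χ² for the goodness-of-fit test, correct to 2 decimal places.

Expected counts E_i = n·p_i: 280×0.03 = 8.4, 280×0.09 = 25.2, 280×0.17 = 47.6, 280×0.21 = 58.8, 280×0.19 = 53.2, 280×0.31 = 86.8.
cat         O        E   (O−E)²/E
0          10      8.4      0.305
1          21     25.2      0.700
2          51     47.6      0.243
3          61     58.8      0.082
4          51     53.2      0.091
5+         86     86.8      0.007
Sum = 1.43

1.43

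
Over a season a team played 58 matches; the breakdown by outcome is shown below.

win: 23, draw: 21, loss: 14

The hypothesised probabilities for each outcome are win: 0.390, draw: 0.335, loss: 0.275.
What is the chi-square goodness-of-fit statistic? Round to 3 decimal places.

0.372

Expected counts E_i = n·p_i: 58×0.390 = 22.62, 58×0.335 = 19.43, 58×0.275 = 15.95.
win: (23 − 22.62)²/22.62 = 0.1444/22.62 = 0.0064
draw: (21 − 19.43)²/19.43 = 2.4649/19.43 = 0.1269
loss: (14 − 15.95)²/15.95 = 3.8025/15.95 = 0.2384
Sum = 0.372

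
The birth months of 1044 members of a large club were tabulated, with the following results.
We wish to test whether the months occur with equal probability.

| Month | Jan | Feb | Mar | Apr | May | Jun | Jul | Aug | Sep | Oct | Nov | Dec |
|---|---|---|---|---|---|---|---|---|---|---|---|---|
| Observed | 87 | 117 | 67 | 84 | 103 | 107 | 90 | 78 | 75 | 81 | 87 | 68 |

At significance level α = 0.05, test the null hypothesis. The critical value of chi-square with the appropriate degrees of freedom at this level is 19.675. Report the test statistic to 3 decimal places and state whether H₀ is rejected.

Under H₀ each category has probability 1/12, so each expected count is 1044/12 = 87.
cat         O        E   (O−E)²/E
Jan        87       87     0.0000
Feb       117       87    10.3448
Mar        67       87     4.5977
Apr        84       87     0.1034
May       103       87     2.9425
Jun       107       87     4.5977
Jul        90       87     0.1034
Aug        78       87     0.9310
Sep        75       87     1.6552
Oct        81       87     0.4138
Nov        87       87     0.0000
Dec        68       87     4.1494
Sum = 29.839
df = 11. Since 29.839 > 19.675, we reject H₀.

29.839; reject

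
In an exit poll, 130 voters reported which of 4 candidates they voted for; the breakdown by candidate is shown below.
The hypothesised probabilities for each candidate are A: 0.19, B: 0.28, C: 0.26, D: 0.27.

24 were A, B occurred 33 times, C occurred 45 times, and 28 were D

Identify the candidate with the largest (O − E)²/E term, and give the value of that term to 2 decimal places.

Expected counts E_i = n·p_i: 130×0.19 = 24.7, 130×0.28 = 36.4, 130×0.26 = 33.8, 130×0.27 = 35.1.
cat         O        E   (O−E)²/E
A          24     24.7      0.020
B          33     36.4      0.318
C          45     33.8      3.711
D          28     35.1      1.436
The largest term is for C: 3.71.

C, 3.71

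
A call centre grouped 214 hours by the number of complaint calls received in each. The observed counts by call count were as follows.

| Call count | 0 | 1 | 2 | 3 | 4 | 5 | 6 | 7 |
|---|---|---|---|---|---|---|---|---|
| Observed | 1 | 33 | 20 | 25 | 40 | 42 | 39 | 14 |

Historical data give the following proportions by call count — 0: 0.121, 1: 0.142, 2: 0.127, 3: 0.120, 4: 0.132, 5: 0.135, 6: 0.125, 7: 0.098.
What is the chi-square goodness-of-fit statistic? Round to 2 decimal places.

44.84

Expected counts E_i = n·p_i: 214×0.121 = 25.894, 214×0.142 = 30.388, 214×0.127 = 27.178, 214×0.120 = 25.68, 214×0.132 = 28.248, 214×0.135 = 28.89, 214×0.125 = 26.75, 214×0.098 = 20.972.
χ² = (1−25.894)²/25.894 + (33−30.388)²/30.388 + (20−27.178)²/27.178 + (25−25.68)²/25.68 + (40−28.248)²/28.248 + (42−28.89)²/28.89 + (39−26.75)²/26.75 + (14−20.972)²/20.972
   = 23.933 + 0.225 + 1.896 + 0.018 + 4.889 + 5.949 + 5.610 + 2.318
Sum = 44.84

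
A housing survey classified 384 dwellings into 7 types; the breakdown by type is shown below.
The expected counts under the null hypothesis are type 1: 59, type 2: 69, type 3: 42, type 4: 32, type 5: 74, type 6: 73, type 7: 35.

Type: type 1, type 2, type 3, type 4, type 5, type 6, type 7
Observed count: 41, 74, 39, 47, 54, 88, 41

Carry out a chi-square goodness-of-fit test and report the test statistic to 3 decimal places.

cat         O        E   (O−E)²/E
type 1     41       59     5.4915
type 2     74       69     0.3623
type 3     39       42     0.2143
type 4     47       32     7.0313
type 5     54       74     5.4054
type 6     88       73     3.0822
type 7     41       35     1.0286
Sum = 22.616

22.616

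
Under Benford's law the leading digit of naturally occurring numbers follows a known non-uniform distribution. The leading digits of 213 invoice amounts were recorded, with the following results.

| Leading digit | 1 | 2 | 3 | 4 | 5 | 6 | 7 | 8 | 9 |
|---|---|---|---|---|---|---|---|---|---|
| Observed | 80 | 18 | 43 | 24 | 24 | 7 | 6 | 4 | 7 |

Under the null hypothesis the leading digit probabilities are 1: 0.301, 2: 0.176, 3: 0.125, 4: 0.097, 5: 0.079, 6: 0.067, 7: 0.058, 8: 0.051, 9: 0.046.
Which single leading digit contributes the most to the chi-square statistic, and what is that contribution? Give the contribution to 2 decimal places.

Expected counts E_i = n·p_i: 213×0.301 = 64.113, 213×0.176 = 37.488, 213×0.125 = 26.625, 213×0.097 = 20.661, 213×0.079 = 16.827, 213×0.067 = 14.271, 213×0.058 = 12.354, 213×0.051 = 10.863, 213×0.046 = 9.798.
χ² = (80−64.113)²/64.113 + (18−37.488)²/37.488 + (43−26.625)²/26.625 + (24−20.661)²/20.661 + (24−16.827)²/16.827 + (7−14.271)²/14.271 + (6−12.354)²/12.354 + (4−10.863)²/10.863 + (7−9.798)²/9.798
   = 3.937 + 10.131 + 10.071 + 0.540 + 3.058 + 3.705 + 3.268 + 4.336 + 0.799
The largest term is for 2: 10.13.

2, 10.13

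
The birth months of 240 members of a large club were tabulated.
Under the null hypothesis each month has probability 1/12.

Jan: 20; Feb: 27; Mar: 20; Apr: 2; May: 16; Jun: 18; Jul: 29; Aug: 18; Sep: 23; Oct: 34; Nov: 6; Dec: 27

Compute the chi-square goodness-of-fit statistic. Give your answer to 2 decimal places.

46.40

Under H₀ each category has probability 1/12, so each expected count is 240/12 = 20.
cat         O        E   (O−E)²/E
Jan        20       20      0.000
Feb        27       20      2.450
Mar        20       20      0.000
Apr         2       20     16.200
May        16       20      0.800
Jun        18       20      0.200
Jul        29       20      4.050
Aug        18       20      0.200
Sep        23       20      0.450
Oct        34       20      9.800
Nov         6       20      9.800
Dec        27       20      2.450
Sum = 46.40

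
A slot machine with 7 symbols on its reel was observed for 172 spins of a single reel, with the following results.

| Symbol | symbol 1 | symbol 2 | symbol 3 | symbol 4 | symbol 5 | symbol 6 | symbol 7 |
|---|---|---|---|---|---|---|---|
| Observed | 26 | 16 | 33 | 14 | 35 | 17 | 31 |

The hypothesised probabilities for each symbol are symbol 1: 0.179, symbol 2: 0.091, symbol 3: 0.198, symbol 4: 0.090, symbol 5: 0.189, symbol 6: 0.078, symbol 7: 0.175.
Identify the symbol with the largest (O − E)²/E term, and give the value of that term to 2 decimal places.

Expected counts E_i = n·p_i: 172×0.179 = 30.788, 172×0.091 = 15.652, 172×0.198 = 34.056, 172×0.090 = 15.48, 172×0.189 = 32.508, 172×0.078 = 13.416, 172×0.175 = 30.1.
χ² = (26−30.788)²/30.788 + (16−15.652)²/15.652 + (33−34.056)²/34.056 + (14−15.48)²/15.48 + (35−32.508)²/32.508 + (17−13.416)²/13.416 + (31−30.1)²/30.1
   = 0.745 + 0.008 + 0.033 + 0.141 + 0.191 + 0.957 + 0.027
The largest term is for symbol 6: 0.96.

symbol 6, 0.96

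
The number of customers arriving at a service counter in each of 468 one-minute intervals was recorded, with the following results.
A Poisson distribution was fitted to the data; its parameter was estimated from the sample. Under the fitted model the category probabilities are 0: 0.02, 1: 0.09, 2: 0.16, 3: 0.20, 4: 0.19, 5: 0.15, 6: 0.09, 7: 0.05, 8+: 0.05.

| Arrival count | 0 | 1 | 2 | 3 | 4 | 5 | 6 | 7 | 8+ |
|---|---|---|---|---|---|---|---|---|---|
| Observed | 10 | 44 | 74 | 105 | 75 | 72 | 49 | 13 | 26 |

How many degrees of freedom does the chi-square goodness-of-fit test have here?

7

There are k = 9 categories and 1 parameter estimated from the data, so df = 9 − 1 − 1 = 7.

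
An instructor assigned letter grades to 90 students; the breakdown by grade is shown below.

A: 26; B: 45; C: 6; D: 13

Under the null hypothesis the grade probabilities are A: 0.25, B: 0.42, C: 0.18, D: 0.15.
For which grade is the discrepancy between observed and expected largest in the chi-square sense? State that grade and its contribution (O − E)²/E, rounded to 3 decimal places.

C, 6.422

Expected counts E_i = n·p_i: 90×0.25 = 22.5, 90×0.42 = 37.8, 90×0.18 = 16.2, 90×0.15 = 13.5.
A: (26 − 22.5)²/22.5 = 12.25/22.5 = 0.5444
B: (45 − 37.8)²/37.8 = 51.84/37.8 = 1.3714
C: (6 − 16.2)²/16.2 = 104.04/16.2 = 6.4222
D: (13 − 13.5)²/13.5 = 0.25/13.5 = 0.0185
The largest term is for C: 6.422.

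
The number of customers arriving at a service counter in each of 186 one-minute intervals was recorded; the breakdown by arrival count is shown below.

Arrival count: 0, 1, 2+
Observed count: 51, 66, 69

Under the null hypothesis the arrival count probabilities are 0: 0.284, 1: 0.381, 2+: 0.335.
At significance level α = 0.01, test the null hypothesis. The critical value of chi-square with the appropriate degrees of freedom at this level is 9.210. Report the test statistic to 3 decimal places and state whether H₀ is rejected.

Expected counts E_i = n·p_i: 186×0.284 = 52.824, 186×0.381 = 70.866, 186×0.335 = 62.31.
0: (51 − 52.824)²/52.824 = 3.326976/52.824 = 0.0630
1: (66 − 70.866)²/70.866 = 23.677956/70.866 = 0.3341
2+: (69 − 62.31)²/62.31 = 44.7561/62.31 = 0.7183
Sum = 1.115
df = 2. Since 1.115 < 9.210, we do not reject H₀.

1.115; do not reject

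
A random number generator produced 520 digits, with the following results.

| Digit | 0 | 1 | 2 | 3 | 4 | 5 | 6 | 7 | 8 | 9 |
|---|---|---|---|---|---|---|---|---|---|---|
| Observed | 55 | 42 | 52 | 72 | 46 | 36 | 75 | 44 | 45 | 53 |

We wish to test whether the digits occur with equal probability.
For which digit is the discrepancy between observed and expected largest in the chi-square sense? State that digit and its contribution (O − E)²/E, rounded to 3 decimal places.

6, 10.173

Under H₀ each category has probability 1/10, so each expected count is 520/10 = 52.
χ² = (55−52)²/52 + (42−52)²/52 + (52−52)²/52 + (72−52)²/52 + (46−52)²/52 + (36−52)²/52 + (75−52)²/52 + (44−52)²/52 + (45−52)²/52 + (53−52)²/52
   = 0.1731 + 1.9231 + 0.0000 + 7.6923 + 0.6923 + 4.9231 + 10.1731 + 1.2308 + 0.9423 + 0.0192
The largest term is for 6: 10.173.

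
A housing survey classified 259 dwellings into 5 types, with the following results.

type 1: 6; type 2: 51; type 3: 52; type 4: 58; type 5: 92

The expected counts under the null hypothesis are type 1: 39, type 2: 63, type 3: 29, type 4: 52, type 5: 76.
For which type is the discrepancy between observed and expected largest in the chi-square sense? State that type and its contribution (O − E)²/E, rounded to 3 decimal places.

type 1, 27.923

type 1: (6 − 39)²/39 = 1089/39 = 27.9231
type 2: (51 − 63)²/63 = 144/63 = 2.2857
type 3: (52 − 29)²/29 = 529/29 = 18.2414
type 4: (58 − 52)²/52 = 36/52 = 0.6923
type 5: (92 − 76)²/76 = 256/76 = 3.3684
The largest term is for type 1: 27.923.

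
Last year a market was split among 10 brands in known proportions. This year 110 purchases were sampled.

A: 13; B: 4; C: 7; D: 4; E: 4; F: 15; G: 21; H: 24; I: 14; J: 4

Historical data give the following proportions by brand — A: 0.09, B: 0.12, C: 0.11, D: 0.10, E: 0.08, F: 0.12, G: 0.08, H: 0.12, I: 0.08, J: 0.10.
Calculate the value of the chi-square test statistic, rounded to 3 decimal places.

50.128

Expected counts E_i = n·p_i: 110×0.09 = 9.9, 110×0.12 = 13.2, 110×0.11 = 12.1, 110×0.10 = 11, 110×0.08 = 8.8, 110×0.12 = 13.2, 110×0.08 = 8.8, 110×0.12 = 13.2, 110×0.08 = 8.8, 110×0.10 = 11.
A: (13 − 9.9)²/9.9 = 9.61/9.9 = 0.9707
B: (4 − 13.2)²/13.2 = 84.64/13.2 = 6.4121
C: (7 − 12.1)²/12.1 = 26.01/12.1 = 2.1496
D: (4 − 11)²/11 = 49/11 = 4.4545
E: (4 − 8.8)²/8.8 = 23.04/8.8 = 2.6182
F: (15 − 13.2)²/13.2 = 3.24/13.2 = 0.2455
G: (21 − 8.8)²/8.8 = 148.84/8.8 = 16.9136
H: (24 − 13.2)²/13.2 = 116.64/13.2 = 8.8364
I: (14 − 8.8)²/8.8 = 27.04/8.8 = 3.0727
J: (4 − 11)²/11 = 49/11 = 4.4545
Sum = 50.128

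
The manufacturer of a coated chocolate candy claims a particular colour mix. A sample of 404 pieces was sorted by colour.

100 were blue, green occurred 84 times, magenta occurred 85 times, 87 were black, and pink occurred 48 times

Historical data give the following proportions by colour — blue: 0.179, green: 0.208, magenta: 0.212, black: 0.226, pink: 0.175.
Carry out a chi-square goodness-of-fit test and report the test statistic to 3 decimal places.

18.094

Expected counts E_i = n·p_i: 404×0.179 = 72.316, 404×0.208 = 84.032, 404×0.212 = 85.648, 404×0.226 = 91.304, 404×0.175 = 70.7.
χ² = (100−72.316)²/72.316 + (84−84.032)²/84.032 + (85−85.648)²/85.648 + (87−91.304)²/91.304 + (48−70.7)²/70.7
   = 10.5980 + 0.0000 + 0.0049 + 0.2029 + 7.2884
Sum = 18.094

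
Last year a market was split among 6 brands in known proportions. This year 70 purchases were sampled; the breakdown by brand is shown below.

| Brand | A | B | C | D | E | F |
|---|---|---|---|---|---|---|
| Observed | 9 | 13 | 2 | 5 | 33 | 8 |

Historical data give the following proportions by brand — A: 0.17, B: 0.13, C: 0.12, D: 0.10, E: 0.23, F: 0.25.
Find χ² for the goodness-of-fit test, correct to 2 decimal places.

Expected counts E_i = n·p_i: 70×0.17 = 11.9, 70×0.13 = 9.1, 70×0.12 = 8.4, 70×0.10 = 7, 70×0.23 = 16.1, 70×0.25 = 17.5.
A: (9 − 11.9)²/11.9 = 8.41/11.9 = 0.707
B: (13 − 9.1)²/9.1 = 15.21/9.1 = 1.671
C: (2 − 8.4)²/8.4 = 40.96/8.4 = 4.876
D: (5 − 7)²/7 = 4/7 = 0.571
E: (33 − 16.1)²/16.1 = 285.61/16.1 = 17.740
F: (8 − 17.5)²/17.5 = 90.25/17.5 = 5.157
Sum = 30.72

30.72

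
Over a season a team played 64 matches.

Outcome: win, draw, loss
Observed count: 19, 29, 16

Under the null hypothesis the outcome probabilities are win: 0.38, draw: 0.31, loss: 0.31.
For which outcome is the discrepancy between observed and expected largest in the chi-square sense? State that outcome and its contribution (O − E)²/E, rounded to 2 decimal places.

draw, 4.23

Expected counts E_i = n·p_i: 64×0.38 = 24.32, 64×0.31 = 19.84, 64×0.31 = 19.84.
win: (19 − 24.32)²/24.32 = 28.3024/24.32 = 1.164
draw: (29 − 19.84)²/19.84 = 83.9056/19.84 = 4.229
loss: (16 − 19.84)²/19.84 = 14.7456/19.84 = 0.743
The largest term is for draw: 4.23.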